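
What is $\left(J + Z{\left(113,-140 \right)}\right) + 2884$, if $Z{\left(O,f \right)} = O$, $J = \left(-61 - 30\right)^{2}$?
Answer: $11278$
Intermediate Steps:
$J = 8281$ ($J = \left(-91\right)^{2} = 8281$)
$\left(J + Z{\left(113,-140 \right)}\right) + 2884 = \left(8281 + 113\right) + 2884 = 8394 + 2884 = 11278$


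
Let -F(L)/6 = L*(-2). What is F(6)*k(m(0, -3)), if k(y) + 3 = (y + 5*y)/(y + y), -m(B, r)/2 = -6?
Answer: 0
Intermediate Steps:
m(B, r) = 12 (m(B, r) = -2*(-6) = 12)
k(y) = 0 (k(y) = -3 + (y + 5*y)/(y + y) = -3 + (6*y)/((2*y)) = -3 + (6*y)*(1/(2*y)) = -3 + 3 = 0)
F(L) = 12*L (F(L) = -6*L*(-2) = -(-12)*L = 12*L)
F(6)*k(m(0, -3)) = (12*6)*0 = 72*0 = 0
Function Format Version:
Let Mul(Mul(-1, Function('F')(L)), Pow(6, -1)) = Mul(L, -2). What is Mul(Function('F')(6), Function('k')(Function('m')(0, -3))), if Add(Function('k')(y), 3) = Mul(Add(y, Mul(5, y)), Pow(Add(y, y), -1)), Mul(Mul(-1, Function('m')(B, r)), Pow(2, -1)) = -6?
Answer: 0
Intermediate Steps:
Function('m')(B, r) = 12 (Function('m')(B, r) = Mul(-2, -6) = 12)
Function('k')(y) = 0 (Function('k')(y) = Add(-3, Mul(Add(y, Mul(5, y)), Pow(Add(y, y), -1))) = Add(-3, Mul(Mul(6, y), Pow(Mul(2, y), -1))) = Add(-3, Mul(Mul(6, y), Mul(Rational(1, 2), Pow(y, -1)))) = Add(-3, 3) = 0)
Function('F')(L) = Mul(12, L) (Function('F')(L) = Mul(-6, Mul(L, -2)) = Mul(-6, Mul(-2, L)) = Mul(12, L))
Mul(Function('F')(6), Function('k')(Function('m')(0, -3))) = Mul(Mul(12, 6), 0) = Mul(72, 0) = 0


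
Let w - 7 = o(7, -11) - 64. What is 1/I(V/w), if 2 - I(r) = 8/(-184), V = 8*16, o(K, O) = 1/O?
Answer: 23/47 ≈ 0.48936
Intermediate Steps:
V = 128
w = -628/11 (w = 7 + (1/(-11) - 64) = 7 + (-1/11 - 64) = 7 - 705/11 = -628/11 ≈ -57.091)
I(r) = 47/23 (I(r) = 2 - 8/(-184) = 2 - 8*(-1)/184 = 2 - 1*(-1/23) = 2 + 1/23 = 47/23)
1/I(V/w) = 1/(47/23) = 23/47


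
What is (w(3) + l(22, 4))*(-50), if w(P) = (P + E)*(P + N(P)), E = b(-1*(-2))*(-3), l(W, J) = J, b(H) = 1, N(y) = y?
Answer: -200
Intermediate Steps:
E = -3 (E = 1*(-3) = -3)
w(P) = 2*P*(-3 + P) (w(P) = (P - 3)*(P + P) = (-3 + P)*(2*P) = 2*P*(-3 + P))
(w(3) + l(22, 4))*(-50) = (2*3*(-3 + 3) + 4)*(-50) = (2*3*0 + 4)*(-50) = (0 + 4)*(-50) = 4*(-50) = -200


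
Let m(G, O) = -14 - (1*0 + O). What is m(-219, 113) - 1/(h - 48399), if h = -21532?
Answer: -8881236/69931 ≈ -127.00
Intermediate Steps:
m(G, O) = -14 - O (m(G, O) = -14 - (0 + O) = -14 - O)
m(-219, 113) - 1/(h - 48399) = (-14 - 1*113) - 1/(-21532 - 48399) = (-14 - 113) - 1/(-69931) = -127 - 1*(-1/69931) = -127 + 1/69931 = -8881236/69931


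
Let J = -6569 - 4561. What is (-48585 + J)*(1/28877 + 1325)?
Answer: -2284816882590/28877 ≈ -7.9122e+7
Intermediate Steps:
J = -11130
(-48585 + J)*(1/28877 + 1325) = (-48585 - 11130)*(1/28877 + 1325) = -59715*(1/28877 + 1325) = -59715*38262026/28877 = -2284816882590/28877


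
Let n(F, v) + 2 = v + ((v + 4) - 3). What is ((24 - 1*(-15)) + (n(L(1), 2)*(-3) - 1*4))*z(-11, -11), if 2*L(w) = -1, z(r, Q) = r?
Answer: -286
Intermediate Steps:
L(w) = -½ (L(w) = (½)*(-1) = -½)
n(F, v) = -1 + 2*v (n(F, v) = -2 + (v + ((v + 4) - 3)) = -2 + (v + ((4 + v) - 3)) = -2 + (v + (1 + v)) = -2 + (1 + 2*v) = -1 + 2*v)
((24 - 1*(-15)) + (n(L(1), 2)*(-3) - 1*4))*z(-11, -11) = ((24 - 1*(-15)) + ((-1 + 2*2)*(-3) - 1*4))*(-11) = ((24 + 15) + ((-1 + 4)*(-3) - 4))*(-11) = (39 + (3*(-3) - 4))*(-11) = (39 + (-9 - 4))*(-11) = (39 - 13)*(-11) = 26*(-11) = -286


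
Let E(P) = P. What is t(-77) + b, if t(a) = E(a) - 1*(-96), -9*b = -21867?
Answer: 7346/3 ≈ 2448.7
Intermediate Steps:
b = 7289/3 (b = -⅑*(-21867) = 7289/3 ≈ 2429.7)
t(a) = 96 + a (t(a) = a - 1*(-96) = a + 96 = 96 + a)
t(-77) + b = (96 - 77) + 7289/3 = 19 + 7289/3 = 7346/3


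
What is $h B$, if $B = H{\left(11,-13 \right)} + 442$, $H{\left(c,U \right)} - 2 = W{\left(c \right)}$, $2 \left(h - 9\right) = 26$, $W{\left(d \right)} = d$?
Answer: $10010$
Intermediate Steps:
$h = 22$ ($h = 9 + \frac{1}{2} \cdot 26 = 9 + 13 = 22$)
$H{\left(c,U \right)} = 2 + c$
$B = 455$ ($B = \left(2 + 11\right) + 442 = 13 + 442 = 455$)
$h B = 22 \cdot 455 = 10010$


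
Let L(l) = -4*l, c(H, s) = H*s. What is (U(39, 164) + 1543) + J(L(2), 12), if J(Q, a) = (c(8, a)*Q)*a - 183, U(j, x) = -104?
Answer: -7960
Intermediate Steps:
J(Q, a) = -183 + 8*Q*a**2 (J(Q, a) = ((8*a)*Q)*a - 183 = (8*Q*a)*a - 183 = 8*Q*a**2 - 183 = -183 + 8*Q*a**2)
(U(39, 164) + 1543) + J(L(2), 12) = (-104 + 1543) + (-183 + 8*(-4*2)*12**2) = 1439 + (-183 + 8*(-8)*144) = 1439 + (-183 - 9216) = 1439 - 9399 = -7960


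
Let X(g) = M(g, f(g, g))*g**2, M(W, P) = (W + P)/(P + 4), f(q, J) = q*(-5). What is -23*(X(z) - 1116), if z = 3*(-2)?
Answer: 426420/17 ≈ 25084.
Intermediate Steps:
z = -6
f(q, J) = -5*q
M(W, P) = (P + W)/(4 + P)
X(g) = -4*g**3/(4 - 5*g) (X(g) = ((-5*g + g)/(4 - 5*g))*g**2 = ((-4*g)/(4 - 5*g))*g**2 = (-4*g/(4 - 5*g))*g**2 = -4*g**3/(4 - 5*g))
-23*(X(z) - 1116) = -23*(4*(-6)**3/(-4 + 5*(-6)) - 1116) = -23*(4*(-216)/(-4 - 30) - 1116) = -23*(4*(-216)/(-34) - 1116) = -23*(4*(-216)*(-1/34) - 1116) = -23*(432/17 - 1116) = -23*(-18540/17) = 426420/17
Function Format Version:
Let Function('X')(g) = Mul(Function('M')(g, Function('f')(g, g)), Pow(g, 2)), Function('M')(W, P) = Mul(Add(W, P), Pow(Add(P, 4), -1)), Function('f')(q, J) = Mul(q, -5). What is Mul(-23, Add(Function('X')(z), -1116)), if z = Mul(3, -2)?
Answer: Rational(426420, 17) ≈ 25084.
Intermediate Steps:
z = -6
Function('f')(q, J) = Mul(-5, q)
Function('M')(W, P) = Mul(Pow(Add(4, P), -1), Add(P, W)) (Function('M')(W, P) = Mul(Add(P, W), Pow(Add(4, P), -1)) = Mul(Pow(Add(4, P), -1), Add(P, W)))
Function('X')(g) = Mul(-4, Pow(g, 3), Pow(Add(4, Mul(-5, g)), -1)) (Function('X')(g) = Mul(Mul(Pow(Add(4, Mul(-5, g)), -1), Add(Mul(-5, g), g)), Pow(g, 2)) = Mul(Mul(Pow(Add(4, Mul(-5, g)), -1), Mul(-4, g)), Pow(g, 2)) = Mul(Mul(-4, g, Pow(Add(4, Mul(-5, g)), -1)), Pow(g, 2)) = Mul(-4, Pow(g, 3), Pow(Add(4, Mul(-5, g)), -1)))
Mul(-23, Add(Function('X')(z), -1116)) = Mul(-23, Add(Mul(4, Pow(-6, 3), Pow(Add(-4, Mul(5, -6)), -1)), -1116)) = Mul(-23, Add(Mul(4, -216, Pow(Add(-4, -30), -1)), -1116)) = Mul(-23, Add(Mul(4, -216, Pow(-34, -1)), -1116)) = Mul(-23, Add(Mul(4, -216, Rational(-1, 34)), -1116)) = Mul(-23, Add(Rational(432, 17), -1116)) = Mul(-23, Rational(-18540, 17)) = Rational(426420, 17)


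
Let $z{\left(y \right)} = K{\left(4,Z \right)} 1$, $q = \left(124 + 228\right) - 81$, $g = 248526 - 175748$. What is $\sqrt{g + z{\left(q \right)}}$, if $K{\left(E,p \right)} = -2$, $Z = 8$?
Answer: $2 \sqrt{18194} \approx 269.77$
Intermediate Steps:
$g = 72778$
$q = 271$ ($q = 352 - 81 = 271$)
$z{\left(y \right)} = -2$ ($z{\left(y \right)} = \left(-2\right) 1 = -2$)
$\sqrt{g + z{\left(q \right)}} = \sqrt{72778 - 2} = \sqrt{72776} = 2 \sqrt{18194}$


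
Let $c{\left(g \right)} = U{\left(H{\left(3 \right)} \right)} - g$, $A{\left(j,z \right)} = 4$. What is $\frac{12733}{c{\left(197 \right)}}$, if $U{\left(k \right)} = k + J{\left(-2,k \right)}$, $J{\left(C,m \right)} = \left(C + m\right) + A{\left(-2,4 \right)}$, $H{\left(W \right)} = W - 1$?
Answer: $- \frac{12733}{191} \approx -66.665$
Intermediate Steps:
$H{\left(W \right)} = -1 + W$
$J{\left(C,m \right)} = 4 + C + m$ ($J{\left(C,m \right)} = \left(C + m\right) + 4 = 4 + C + m$)
$U{\left(k \right)} = 2 + 2 k$ ($U{\left(k \right)} = k + \left(4 - 2 + k\right) = k + \left(2 + k\right) = 2 + 2 k$)
$c{\left(g \right)} = 6 - g$ ($c{\left(g \right)} = \left(2 + 2 \left(-1 + 3\right)\right) - g = \left(2 + 2 \cdot 2\right) - g = \left(2 + 4\right) - g = 6 - g$)
$\frac{12733}{c{\left(197 \right)}} = \frac{12733}{6 - 197} = \frac{12733}{-191} = 12733 \left(- \frac{1}{191}\right) = - \frac{12733}{191}$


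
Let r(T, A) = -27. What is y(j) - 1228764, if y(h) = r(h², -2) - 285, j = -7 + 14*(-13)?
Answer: -1229076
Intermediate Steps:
j = -189 (j = -7 - 182 = -189)
y(h) = -312 (y(h) = -27 - 285 = -312)
y(j) - 1228764 = -312 - 1228764 = -1229076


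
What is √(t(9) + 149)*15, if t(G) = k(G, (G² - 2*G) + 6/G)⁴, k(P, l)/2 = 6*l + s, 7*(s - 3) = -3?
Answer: 15*√840272605709685/49 ≈ 8.8737e+6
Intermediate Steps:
s = 18/7 (s = 3 + (⅐)*(-3) = 3 - 3/7 = 18/7 ≈ 2.5714)
k(P, l) = 36/7 + 12*l (k(P, l) = 2*(6*l + 18/7) = 2*(18/7 + 6*l) = 36/7 + 12*l)
t(G) = (36/7 - 24*G + 12*G² + 72/G)⁴ (t(G) = (36/7 + 12*((G² - 2*G) + 6/G))⁴ = (36/7 + 12*(G² - 2*G + 6/G))⁴ = (36/7 + (-24*G + 12*G² + 72/G))⁴ = (36/7 - 24*G + 12*G² + 72/G)⁴)
√(t(9) + 149)*15 = √((20736/2401)*(42 + 3*9 + 7*9²*(-2 + 9))⁴/9⁴ + 149)*15 = √((20736/2401)*(1/6561)*(42 + 27 + 7*81*7)⁴ + 149)*15 = √((20736/2401)*(1/6561)*(42 + 27 + 3969)⁴ + 149)*15 = √((20736/2401)*(1/6561)*4038⁴ + 149)*15 = √((20736/2401)*(1/6561)*265867504037136 + 149)*15 = √(840272605351936/2401 + 149)*15 = √(840272605709685/2401)*15 = (√840272605709685/49)*15 = 15*√840272605709685/49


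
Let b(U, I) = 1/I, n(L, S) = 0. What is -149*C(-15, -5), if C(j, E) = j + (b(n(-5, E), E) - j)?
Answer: 149/5 ≈ 29.800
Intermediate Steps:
C(j, E) = 1/E (C(j, E) = j + (1/E - j) = 1/E)
-149*C(-15, -5) = -149/(-5) = -149*(-⅕) = 149/5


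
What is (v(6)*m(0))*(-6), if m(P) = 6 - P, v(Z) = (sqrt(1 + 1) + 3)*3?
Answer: -324 - 108*sqrt(2) ≈ -476.73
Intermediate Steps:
v(Z) = 9 + 3*sqrt(2) (v(Z) = (sqrt(2) + 3)*3 = (3 + sqrt(2))*3 = 9 + 3*sqrt(2))
(v(6)*m(0))*(-6) = ((9 + 3*sqrt(2))*(6 - 1*0))*(-6) = ((9 + 3*sqrt(2))*(6 + 0))*(-6) = ((9 + 3*sqrt(2))*6)*(-6) = (54 + 18*sqrt(2))*(-6) = -324 - 108*sqrt(2)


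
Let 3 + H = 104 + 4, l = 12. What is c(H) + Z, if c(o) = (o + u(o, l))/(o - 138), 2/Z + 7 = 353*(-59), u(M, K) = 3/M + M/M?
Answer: -1171474/364595 ≈ -3.2131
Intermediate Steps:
u(M, K) = 1 + 3/M (u(M, K) = 3/M + 1 = 1 + 3/M)
H = 105 (H = -3 + (104 + 4) = -3 + 108 = 105)
Z = -1/10417 (Z = 2/(-7 + 353*(-59)) = 2/(-7 - 20827) = 2/(-20834) = 2*(-1/20834) = -1/10417 ≈ -9.5997e-5)
c(o) = (o + (3 + o)/o)/(-138 + o) (c(o) = (o + (3 + o)/o)/(o - 138) = (o + (3 + o)/o)/(-138 + o))
c(H) + Z = (3 + 105 + 105**2)/(105*(-138 + 105)) - 1/10417 = (1/105)*(3 + 105 + 11025)/(-33) - 1/10417 = (1/105)*(-1/33)*11133 - 1/10417 = -1237/385 - 1/10417 = -1171474/364595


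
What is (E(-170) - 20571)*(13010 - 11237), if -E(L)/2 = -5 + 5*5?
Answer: -36543303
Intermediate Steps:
E(L) = -40 (E(L) = -2*(-5 + 5*5) = -2*(-5 + 25) = -2*20 = -40)
(E(-170) - 20571)*(13010 - 11237) = (-40 - 20571)*(13010 - 11237) = -20611*1773 = -36543303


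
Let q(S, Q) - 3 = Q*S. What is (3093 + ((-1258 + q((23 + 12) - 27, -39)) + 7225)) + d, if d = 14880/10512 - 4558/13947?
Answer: 8910772837/1018131 ≈ 8752.1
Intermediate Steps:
q(S, Q) = 3 + Q*S
d = 1108456/1018131 (d = 14880*(1/10512) - 4558*1/13947 = 310/219 - 4558/13947 = 1108456/1018131 ≈ 1.0887)
(3093 + ((-1258 + q((23 + 12) - 27, -39)) + 7225)) + d = (3093 + ((-1258 + (3 - 39*((23 + 12) - 27))) + 7225)) + 1108456/1018131 = (3093 + ((-1258 + (3 - 39*(35 - 27))) + 7225)) + 1108456/1018131 = (3093 + ((-1258 + (3 - 39*8)) + 7225)) + 1108456/1018131 = (3093 + ((-1258 + (3 - 312)) + 7225)) + 1108456/1018131 = (3093 + ((-1258 - 309) + 7225)) + 1108456/1018131 = (3093 + (-1567 + 7225)) + 1108456/1018131 = (3093 + 5658) + 1108456/1018131 = 8751 + 1108456/1018131 = 8910772837/1018131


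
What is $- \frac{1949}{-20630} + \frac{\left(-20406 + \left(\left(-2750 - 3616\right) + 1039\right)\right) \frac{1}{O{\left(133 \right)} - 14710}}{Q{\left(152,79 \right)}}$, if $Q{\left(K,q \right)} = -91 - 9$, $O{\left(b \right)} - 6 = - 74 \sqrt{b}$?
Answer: $\frac{427387229113}{5556672655050} + \frac{952121 \sqrt{133}}{10773965400} \approx 0.077933$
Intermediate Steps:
$O{\left(b \right)} = 6 - 74 \sqrt{b}$
$Q{\left(K,q \right)} = -100$
$- \frac{1949}{-20630} + \frac{\left(-20406 + \left(\left(-2750 - 3616\right) + 1039\right)\right) \frac{1}{O{\left(133 \right)} - 14710}}{Q{\left(152,79 \right)}} = - \frac{1949}{-20630} + \frac{\left(-20406 + \left(\left(-2750 - 3616\right) + 1039\right)\right) \frac{1}{\left(6 - 74 \sqrt{133}\right) - 14710}}{-100} = \left(-1949\right) \left(- \frac{1}{20630}\right) + \frac{-20406 + \left(\left(-2750 - 3616\right) + 1039\right)}{-14704 - 74 \sqrt{133}} \left(- \frac{1}{100}\right) = \frac{1949}{20630} + \frac{-20406 + \left(-6366 + 1039\right)}{-14704 - 74 \sqrt{133}} \left(- \frac{1}{100}\right) = \frac{1949}{20630} + \frac{-20406 - 5327}{-14704 - 74 \sqrt{133}} \left(- \frac{1}{100}\right) = \frac{1949}{20630} + - \frac{25733}{-14704 - 74 \sqrt{133}} \left(- \frac{1}{100}\right) = \frac{1949}{20630} + \frac{25733}{100 \left(-14704 - 74 \sqrt{133}\right)}$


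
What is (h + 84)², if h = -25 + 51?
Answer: 12100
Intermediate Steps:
h = 26
(h + 84)² = (26 + 84)² = 110² = 12100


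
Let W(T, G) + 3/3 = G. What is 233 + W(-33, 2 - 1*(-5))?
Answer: 239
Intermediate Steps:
W(T, G) = -1 + G
233 + W(-33, 2 - 1*(-5)) = 233 + (-1 + (2 - 1*(-5))) = 233 + (-1 + (2 + 5)) = 233 + (-1 + 7) = 233 + 6 = 239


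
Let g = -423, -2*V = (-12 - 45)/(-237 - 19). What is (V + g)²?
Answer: 46929856689/262144 ≈ 1.7902e+5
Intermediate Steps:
V = -57/512 (V = -(-12 - 45)/(2*(-237 - 19)) = -(-57)/(2*(-256)) = -(-57)*(-1)/(2*256) = -½*57/256 = -57/512 ≈ -0.11133)
(V + g)² = (-57/512 - 423)² = (-216633/512)² = 46929856689/262144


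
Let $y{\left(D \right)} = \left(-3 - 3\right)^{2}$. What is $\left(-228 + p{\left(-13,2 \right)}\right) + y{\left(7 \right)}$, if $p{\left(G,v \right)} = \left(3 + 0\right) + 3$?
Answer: $-186$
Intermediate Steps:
$y{\left(D \right)} = 36$ ($y{\left(D \right)} = \left(-6\right)^{2} = 36$)
$p{\left(G,v \right)} = 6$ ($p{\left(G,v \right)} = 3 + 3 = 6$)
$\left(-228 + p{\left(-13,2 \right)}\right) + y{\left(7 \right)} = \left(-228 + 6\right) + 36 = -222 + 36 = -186$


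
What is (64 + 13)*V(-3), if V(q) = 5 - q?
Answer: 616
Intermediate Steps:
(64 + 13)*V(-3) = (64 + 13)*(5 - 1*(-3)) = 77*(5 + 3) = 77*8 = 616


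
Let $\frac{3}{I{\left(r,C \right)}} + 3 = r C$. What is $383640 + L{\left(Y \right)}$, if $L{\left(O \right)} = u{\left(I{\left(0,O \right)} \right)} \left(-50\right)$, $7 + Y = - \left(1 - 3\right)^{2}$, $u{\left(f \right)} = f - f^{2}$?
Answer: $383740$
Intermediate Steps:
$I{\left(r,C \right)} = \frac{3}{-3 + C r}$ ($I{\left(r,C \right)} = \frac{3}{-3 + r C} = \frac{3}{-3 + C r}$)
$Y = -11$ ($Y = -7 - \left(1 - 3\right)^{2} = -7 - \left(-2\right)^{2} = -7 - 4 = -11$)
$L{\left(O \right)} = 100$ ($L{\left(O \right)} = \frac{3}{-3 + O 0} \left(1 - \frac{3}{-3 + O 0}\right) \left(-50\right) = \frac{3}{-3 + 0} \left(1 - \frac{3}{-3 + 0}\right) \left(-50\right) = \frac{3}{-3} \left(1 - \frac{3}{-3}\right) \left(-50\right) = 3 \left(- \frac{1}{3}\right) \left(1 - 3 \left(- \frac{1}{3}\right)\right) \left(-50\right) = - (1 - -1) \left(-50\right) = - (1 + 1) \left(-50\right) = \left(-1\right) 2 \left(-50\right) = \left(-2\right) \left(-50\right) = 100$)
$383640 + L{\left(Y \right)} = 383640 + 100 = 383740$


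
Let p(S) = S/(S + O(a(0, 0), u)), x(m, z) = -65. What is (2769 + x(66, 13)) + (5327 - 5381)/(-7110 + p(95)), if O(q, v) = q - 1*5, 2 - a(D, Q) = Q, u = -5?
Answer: 1768488568/654025 ≈ 2704.0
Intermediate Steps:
a(D, Q) = 2 - Q
O(q, v) = -5 + q (O(q, v) = q - 5 = -5 + q)
p(S) = S/(-3 + S) (p(S) = S/(S + (-5 + (2 - 1*0))) = S/(S + (-5 + (2 + 0))) = S/(S + (-5 + 2)) = S/(S - 3) = S/(-3 + S))
(2769 + x(66, 13)) + (5327 - 5381)/(-7110 + p(95)) = (2769 - 65) + (5327 - 5381)/(-7110 + 95/(-3 + 95)) = 2704 - 54/(-7110 + 95/92) = 2704 - 54/(-654025/92) = 2704 - 54*(-92/654025) = 2704 + 4968/654025 = 1768488568/654025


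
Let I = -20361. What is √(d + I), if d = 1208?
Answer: I*√19153 ≈ 138.39*I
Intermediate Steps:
√(d + I) = √(1208 - 20361) = √(-19153) = I*√19153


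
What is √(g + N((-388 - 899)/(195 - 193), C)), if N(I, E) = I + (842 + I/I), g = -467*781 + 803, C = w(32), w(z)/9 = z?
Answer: I*√1454898/2 ≈ 603.1*I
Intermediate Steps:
w(z) = 9*z
C = 288 (C = 9*32 = 288)
g = -363924 (g = -364727 + 803 = -363924)
N(I, E) = 843 + I (N(I, E) = I + (842 + 1) = I + 843 = 843 + I)
√(g + N((-388 - 899)/(195 - 193), C)) = √(-363924 + (843 + (-388 - 899)/(195 - 193))) = √(-363924 + (843 - 1287/2)) = √(-363924 + 399/2) = √(-727449/2) = I*√1454898/2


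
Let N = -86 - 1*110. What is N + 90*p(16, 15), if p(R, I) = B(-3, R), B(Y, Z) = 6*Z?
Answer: 8444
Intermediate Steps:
p(R, I) = 6*R
N = -196 (N = -86 - 110 = -196)
N + 90*p(16, 15) = -196 + 90*(6*16) = -196 + 90*96 = -196 + 8640 = 8444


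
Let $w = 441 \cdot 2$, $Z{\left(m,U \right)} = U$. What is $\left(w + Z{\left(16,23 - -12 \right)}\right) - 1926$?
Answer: $-1009$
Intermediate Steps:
$w = 882$
$\left(w + Z{\left(16,23 - -12 \right)}\right) - 1926 = \left(882 + \left(23 - -12\right)\right) - 1926 = \left(882 + \left(23 + 12\right)\right) - 1926 = \left(882 + 35\right) - 1926 = 917 - 1926 = -1009$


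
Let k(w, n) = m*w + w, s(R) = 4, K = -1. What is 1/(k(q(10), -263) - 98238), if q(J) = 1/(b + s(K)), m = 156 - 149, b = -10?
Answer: -3/294718 ≈ -1.0179e-5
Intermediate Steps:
m = 7
q(J) = -⅙ (q(J) = 1/(-10 + 4) = 1/(-6) = -⅙)
k(w, n) = 8*w (k(w, n) = 7*w + w = 8*w)
1/(k(q(10), -263) - 98238) = 1/(8*(-⅙) - 98238) = 1/(-4/3 - 98238) = 1/(-294718/3) = -3/294718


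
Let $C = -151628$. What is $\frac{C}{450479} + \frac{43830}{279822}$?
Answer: $- \frac{3780725941}{21008989123} \approx -0.17996$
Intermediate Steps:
$\frac{C}{450479} + \frac{43830}{279822} = - \frac{151628}{450479} + \frac{43830}{279822} = \left(-151628\right) \frac{1}{450479} + 43830 \cdot \frac{1}{279822} = - \frac{151628}{450479} + \frac{7305}{46637} = - \frac{3780725941}{21008989123}$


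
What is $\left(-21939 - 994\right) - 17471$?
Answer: $-40404$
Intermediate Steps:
$\left(-21939 - 994\right) - 17471 = -22933 - 17471 = -40404$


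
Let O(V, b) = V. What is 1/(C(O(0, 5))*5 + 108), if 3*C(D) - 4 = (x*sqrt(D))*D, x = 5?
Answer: 3/344 ≈ 0.0087209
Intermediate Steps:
C(D) = 4/3 + 5*D**(3/2)/3 (C(D) = 4/3 + ((5*sqrt(D))*D)/3 = 4/3 + (5*D**(3/2))/3 = 4/3 + 5*D**(3/2)/3)
1/(C(O(0, 5))*5 + 108) = 1/((4/3 + 5*0**(3/2)/3)*5 + 108) = 1/((4/3 + (5/3)*0)*5 + 108) = 1/((4/3 + 0)*5 + 108) = 1/((4/3)*5 + 108) = 1/(20/3 + 108) = 1/(344/3) = 3/344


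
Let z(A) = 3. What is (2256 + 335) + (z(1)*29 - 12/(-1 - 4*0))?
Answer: 2690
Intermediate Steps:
(2256 + 335) + (z(1)*29 - 12/(-1 - 4*0)) = (2256 + 335) + (3*29 - 12/(-1 - 4*0)) = 2591 + (87 - 12/(-1 + 0)) = 2591 + (87 - 12/(-1)) = 2591 + (87 - 12*(-1)) = 2591 + (87 + 12) = 2591 + 99 = 2690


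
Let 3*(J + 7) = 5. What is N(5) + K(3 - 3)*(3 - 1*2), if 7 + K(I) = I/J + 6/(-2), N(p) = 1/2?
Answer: -19/2 ≈ -9.5000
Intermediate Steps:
J = -16/3 (J = -7 + (⅓)*5 = -7 + 5/3 = -16/3 ≈ -5.3333)
N(p) = ½
K(I) = -10 - 3*I/16 (K(I) = -7 + (I/(-16/3) + 6/(-2)) = -7 + (I*(-3/16) + 6*(-½)) = -7 + (-3*I/16 - 3) = -7 + (-3 - 3*I/16) = -10 - 3*I/16)
N(5) + K(3 - 3)*(3 - 1*2) = ½ + (-10 - 3*(3 - 3)/16)*(3 - 1*2) = ½ + (-10 - 3/16*0)*(3 - 2) = ½ + (-10 + 0)*1 = ½ - 10*1 = ½ - 10 = -19/2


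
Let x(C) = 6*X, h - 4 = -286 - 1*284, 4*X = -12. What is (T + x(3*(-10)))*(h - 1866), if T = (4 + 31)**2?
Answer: -2935424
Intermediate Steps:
X = -3 (X = (1/4)*(-12) = -3)
T = 1225 (T = 35**2 = 1225)
h = -566 (h = 4 + (-286 - 1*284) = 4 + (-286 - 284) = 4 - 570 = -566)
x(C) = -18 (x(C) = 6*(-3) = -18)
(T + x(3*(-10)))*(h - 1866) = (1225 - 18)*(-566 - 1866) = 1207*(-2432) = -2935424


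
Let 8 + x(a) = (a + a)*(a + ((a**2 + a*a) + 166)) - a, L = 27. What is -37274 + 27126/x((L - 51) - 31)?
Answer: -25259237788/677663 ≈ -37274.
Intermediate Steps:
x(a) = -8 - a + 2*a*(166 + a + 2*a**2) (x(a) = -8 + ((a + a)*(a + ((a**2 + a*a) + 166)) - a) = -8 + ((2*a)*(a + ((a**2 + a**2) + 166)) - a) = -8 + ((2*a)*(a + (2*a**2 + 166)) - a) = -8 + ((2*a)*(a + (166 + 2*a**2)) - a) = -8 + ((2*a)*(166 + a + 2*a**2) - a) = -8 + (2*a*(166 + a + 2*a**2) - a) = -8 + (-a + 2*a*(166 + a + 2*a**2)) = -8 - a + 2*a*(166 + a + 2*a**2))
-37274 + 27126/x((L - 51) - 31) = -37274 + 27126/(-8 + 2*((27 - 51) - 31)**2 + 4*((27 - 51) - 31)**3 + 331*((27 - 51) - 31)) = -37274 + 27126/(-8 + 2*(-24 - 31)**2 + 4*(-24 - 31)**3 + 331*(-24 - 31)) = -37274 + 27126/(-8 + 2*(-55)**2 + 4*(-55)**3 + 331*(-55)) = -37274 + 27126/(-8 + 2*3025 + 4*(-166375) - 18205) = -37274 + 27126/(-8 + 6050 - 665500 - 18205) = -37274 + 27126/(-677663) = -37274 + 27126*(-1/677663) = -37274 - 27126/677663 = -25259237788/677663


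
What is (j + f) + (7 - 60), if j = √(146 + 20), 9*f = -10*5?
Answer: -527/9 + √166 ≈ -45.671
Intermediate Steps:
f = -50/9 (f = (-10*5)/9 = (⅑)*(-50) = -50/9 ≈ -5.5556)
j = √166 ≈ 12.884
(j + f) + (7 - 60) = (√166 - 50/9) + (7 - 60) = (-50/9 + √166) - 53 = -527/9 + √166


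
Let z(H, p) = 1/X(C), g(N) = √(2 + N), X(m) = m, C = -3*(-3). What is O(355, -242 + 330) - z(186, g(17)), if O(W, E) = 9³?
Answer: 6560/9 ≈ 728.89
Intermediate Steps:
C = 9
z(H, p) = ⅑ (z(H, p) = 1/9 = ⅑)
O(W, E) = 729
O(355, -242 + 330) - z(186, g(17)) = 729 - 1*⅑ = 729 - ⅑ = 6560/9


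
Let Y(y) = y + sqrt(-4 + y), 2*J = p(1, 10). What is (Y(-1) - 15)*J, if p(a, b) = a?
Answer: -8 + I*sqrt(5)/2 ≈ -8.0 + 1.118*I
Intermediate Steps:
J = 1/2 (J = (1/2)*1 = 1/2 ≈ 0.50000)
(Y(-1) - 15)*J = ((-1 + sqrt(-4 - 1)) - 15)*(1/2) = ((-1 + sqrt(-5)) - 15)*(1/2) = ((-1 + I*sqrt(5)) - 15)*(1/2) = (-16 + I*sqrt(5))*(1/2) = -8 + I*sqrt(5)/2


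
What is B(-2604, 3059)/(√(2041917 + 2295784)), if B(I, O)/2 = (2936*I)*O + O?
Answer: -46774208474*√4337701/4337701 ≈ -2.2458e+7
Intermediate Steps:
B(I, O) = 2*O + 5872*I*O (B(I, O) = 2*((2936*I)*O + O) = 2*(2936*I*O + O) = 2*(O + 2936*I*O) = 2*O + 5872*I*O)
B(-2604, 3059)/(√(2041917 + 2295784)) = (2*3059*(1 + 2936*(-2604)))/(√(2041917 + 2295784)) = (2*3059*(1 - 7645344))/(√4337701) = (2*3059*(-7645343))*(√4337701/4337701) = -46774208474*√4337701/4337701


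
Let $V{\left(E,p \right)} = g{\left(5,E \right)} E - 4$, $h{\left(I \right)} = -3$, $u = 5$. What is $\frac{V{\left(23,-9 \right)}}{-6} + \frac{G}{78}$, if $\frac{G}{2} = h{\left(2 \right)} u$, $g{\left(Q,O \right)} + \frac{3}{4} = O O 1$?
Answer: $- \frac{631699}{312} \approx -2024.7$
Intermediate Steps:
$g{\left(Q,O \right)} = - \frac{3}{4} + O^{2}$ ($g{\left(Q,O \right)} = - \frac{3}{4} + O O 1 = - \frac{3}{4} + O^{2} \cdot 1 = - \frac{3}{4} + O^{2}$)
$V{\left(E,p \right)} = -4 + E \left(- \frac{3}{4} + E^{2}\right)$ ($V{\left(E,p \right)} = \left(- \frac{3}{4} + E^{2}\right) E - 4 = E \left(- \frac{3}{4} + E^{2}\right) - 4 = -4 + E \left(- \frac{3}{4} + E^{2}\right)$)
$G = -30$ ($G = 2 \left(\left(-3\right) 5\right) = 2 \left(-15\right) = -30$)
$\frac{V{\left(23,-9 \right)}}{-6} + \frac{G}{78} = \frac{-4 + 23^{3} - \frac{69}{4}}{-6} - \frac{30}{78} = \left(-4 + 12167 - \frac{69}{4}\right) \left(- \frac{1}{6}\right) - \frac{5}{13} = \frac{48583}{4} \left(- \frac{1}{6}\right) - \frac{5}{13} = - \frac{48583}{24} - \frac{5}{13} = - \frac{631699}{312}$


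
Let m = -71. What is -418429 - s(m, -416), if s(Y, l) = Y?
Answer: -418358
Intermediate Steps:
-418429 - s(m, -416) = -418429 - 1*(-71) = -418429 + 71 = -418358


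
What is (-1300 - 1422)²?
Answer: 7409284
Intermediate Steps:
(-1300 - 1422)² = (-2722)² = 7409284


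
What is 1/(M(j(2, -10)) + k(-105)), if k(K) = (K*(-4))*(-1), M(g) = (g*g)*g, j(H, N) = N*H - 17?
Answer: -1/51073 ≈ -1.9580e-5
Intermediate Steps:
j(H, N) = -17 + H*N (j(H, N) = H*N - 17 = -17 + H*N)
M(g) = g³ (M(g) = g²*g = g³)
k(K) = 4*K (k(K) = -4*K*(-1) = 4*K)
1/(M(j(2, -10)) + k(-105)) = 1/((-17 + 2*(-10))³ + 4*(-105)) = 1/((-17 - 20)³ - 420) = 1/((-37)³ - 420) = 1/(-50653 - 420) = 1/(-51073) = -1/51073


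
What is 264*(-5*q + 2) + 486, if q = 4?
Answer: -4266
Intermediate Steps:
264*(-5*q + 2) + 486 = 264*(-5*4 + 2) + 486 = 264*(-20 + 2) + 486 = 264*(-18) + 486 = -4752 + 486 = -4266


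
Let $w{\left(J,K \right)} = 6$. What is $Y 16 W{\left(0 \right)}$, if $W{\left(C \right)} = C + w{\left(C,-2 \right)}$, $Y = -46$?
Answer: $-4416$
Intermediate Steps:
$W{\left(C \right)} = 6 + C$ ($W{\left(C \right)} = C + 6 = 6 + C$)
$Y 16 W{\left(0 \right)} = \left(-46\right) 16 \left(6 + 0\right) = \left(-736\right) 6 = -4416$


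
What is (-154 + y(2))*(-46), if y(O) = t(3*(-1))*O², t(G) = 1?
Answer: 6900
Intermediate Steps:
y(O) = O² (y(O) = 1*O² = O²)
(-154 + y(2))*(-46) = (-154 + 2²)*(-46) = (-154 + 4)*(-46) = -150*(-46) = 6900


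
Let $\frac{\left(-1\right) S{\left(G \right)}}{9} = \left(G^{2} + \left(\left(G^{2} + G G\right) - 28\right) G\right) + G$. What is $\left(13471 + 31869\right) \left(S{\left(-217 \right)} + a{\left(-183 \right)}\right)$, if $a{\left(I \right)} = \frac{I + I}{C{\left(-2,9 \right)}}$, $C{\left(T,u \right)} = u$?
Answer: $\frac{24953285402560}{3} \approx 8.3178 \cdot 10^{12}$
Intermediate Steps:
$a{\left(I \right)} = \frac{2 I}{9}$ ($a{\left(I \right)} = \frac{I + I}{9} = 2 I \frac{1}{9} = \frac{2 I}{9}$)
$S{\left(G \right)} = - 9 G - 9 G^{2} - 9 G \left(-28 + 2 G^{2}\right)$ ($S{\left(G \right)} = - 9 \left(\left(G^{2} + \left(\left(G^{2} + G G\right) - 28\right) G\right) + G\right) = - 9 \left(\left(G^{2} + \left(\left(G^{2} + G^{2}\right) - 28\right) G\right) + G\right) = - 9 \left(\left(G^{2} + \left(2 G^{2} - 28\right) G\right) + G\right) = - 9 \left(\left(G^{2} + \left(-28 + 2 G^{2}\right) G\right) + G\right) = - 9 \left(\left(G^{2} + G \left(-28 + 2 G^{2}\right)\right) + G\right) = - 9 \left(G + G^{2} + G \left(-28 + 2 G^{2}\right)\right) = - 9 G - 9 G^{2} - 9 G \left(-28 + 2 G^{2}\right)$)
$\left(13471 + 31869\right) \left(S{\left(-217 \right)} + a{\left(-183 \right)}\right) = \left(13471 + 31869\right) \left(9 \left(-217\right) \left(27 - -217 - 2 \left(-217\right)^{2}\right) + \frac{2}{9} \left(-183\right)\right) = 45340 \left(9 \left(-217\right) \left(27 + 217 - 94178\right) - \frac{122}{3}\right) = 45340 \left(9 \left(-217\right) \left(-93934\right) - \frac{122}{3}\right) = 45340 \left(183453102 - \frac{122}{3}\right) = 45340 \cdot \frac{550359184}{3} = \frac{24953285402560}{3}$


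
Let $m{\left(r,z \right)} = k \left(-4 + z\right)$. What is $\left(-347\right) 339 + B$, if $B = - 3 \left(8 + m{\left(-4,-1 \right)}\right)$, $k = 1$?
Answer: $-117642$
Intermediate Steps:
$m{\left(r,z \right)} = -4 + z$ ($m{\left(r,z \right)} = 1 \left(-4 + z\right) = -4 + z$)
$B = -9$ ($B = - 3 \left(8 - 5\right) = \left(-3\right) 3 = -9$)
$\left(-347\right) 339 + B = \left(-347\right) 339 - 9 = -117633 - 9 = -117642$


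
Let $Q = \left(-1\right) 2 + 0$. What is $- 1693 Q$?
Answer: $3386$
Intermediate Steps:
$Q = -2$ ($Q = -2 + 0 = -2$)
$- 1693 Q = \left(-1693\right) \left(-2\right) = 3386$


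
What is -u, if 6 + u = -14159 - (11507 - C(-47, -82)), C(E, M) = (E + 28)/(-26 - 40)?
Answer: 1694333/66 ≈ 25672.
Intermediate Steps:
C(E, M) = -14/33 - E/66 (C(E, M) = (28 + E)/(-66) = (28 + E)*(-1/66) = -14/33 - E/66)
u = -1694333/66 (u = -6 + (-14159 - (11507 - (-14/33 - 1/66*(-47)))) = -6 + (-14159 - (11507 - (-14/33 + 47/66))) = -6 + (-14159 - (11507 - 1*19/66)) = -6 + (-14159 - (11507 - 19/66)) = -6 + (-14159 - 1*759443/66) = -6 + (-14159 - 759443/66) = -6 - 1693937/66 = -1694333/66 ≈ -25672.)
-u = -1*(-1694333/66) = 1694333/66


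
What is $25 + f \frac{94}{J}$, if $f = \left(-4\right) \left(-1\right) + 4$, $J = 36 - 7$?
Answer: $\frac{1477}{29} \approx 50.931$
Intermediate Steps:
$J = 29$
$f = 8$ ($f = 4 + 4 = 8$)
$25 + f \frac{94}{J} = 25 + 8 \cdot \frac{94}{29} = 25 + \frac{752}{29} = \frac{1477}{29}$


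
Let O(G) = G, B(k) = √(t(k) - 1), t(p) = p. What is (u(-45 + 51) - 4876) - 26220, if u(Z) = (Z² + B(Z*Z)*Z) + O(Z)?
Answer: -31054 + 6*√35 ≈ -31019.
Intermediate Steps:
B(k) = √(-1 + k) (B(k) = √(k - 1) = √(-1 + k))
u(Z) = Z + Z² + Z*√(-1 + Z²) (u(Z) = (Z² + √(-1 + Z*Z)*Z) + Z = (Z² + √(-1 + Z²)*Z) + Z = (Z² + Z*√(-1 + Z²)) + Z = Z + Z² + Z*√(-1 + Z²))
(u(-45 + 51) - 4876) - 26220 = ((-45 + 51)*(1 + (-45 + 51) + √(-1 + (-45 + 51)²)) - 4876) - 26220 = (6*(1 + 6 + √(-1 + 6²)) - 4876) - 26220 = (6*(1 + 6 + √(-1 + 36)) - 4876) - 26220 = (6*(1 + 6 + √35) - 4876) - 26220 = (6*(7 + √35) - 4876) - 26220 = ((42 + 6*√35) - 4876) - 26220 = (-4834 + 6*√35) - 26220 = -31054 + 6*√35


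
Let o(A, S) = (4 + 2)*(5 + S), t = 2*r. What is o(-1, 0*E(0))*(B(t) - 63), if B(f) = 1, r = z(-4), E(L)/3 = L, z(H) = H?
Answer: -1860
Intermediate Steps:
E(L) = 3*L
r = -4
t = -8 (t = 2*(-4) = -8)
o(A, S) = 30 + 6*S (o(A, S) = 6*(5 + S) = 30 + 6*S)
o(-1, 0*E(0))*(B(t) - 63) = (30 + 6*(0*(3*0)))*(1 - 63) = (30 + 6*(0*0))*(-62) = (30 + 6*0)*(-62) = (30 + 0)*(-62) = 30*(-62) = -1860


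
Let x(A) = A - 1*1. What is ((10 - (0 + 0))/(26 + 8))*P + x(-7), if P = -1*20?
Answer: -236/17 ≈ -13.882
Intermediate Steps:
x(A) = -1 + A (x(A) = A - 1 = -1 + A)
P = -20
((10 - (0 + 0))/(26 + 8))*P + x(-7) = ((10 - (0 + 0))/(26 + 8))*(-20) + (-1 - 7) = ((10 - 1*0)/34)*(-20) - 8 = ((10 + 0)*(1/34))*(-20) - 8 = (10*(1/34))*(-20) - 8 = (5/17)*(-20) - 8 = -100/17 - 8 = -236/17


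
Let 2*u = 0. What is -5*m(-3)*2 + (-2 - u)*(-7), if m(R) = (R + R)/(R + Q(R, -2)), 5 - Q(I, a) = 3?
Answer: -46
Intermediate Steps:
u = 0 (u = (1/2)*0 = 0)
Q(I, a) = 2 (Q(I, a) = 5 - 1*3 = 5 - 3 = 2)
m(R) = 2*R/(2 + R) (m(R) = (R + R)/(R + 2) = (2*R)/(2 + R) = 2*R/(2 + R))
-5*m(-3)*2 + (-2 - u)*(-7) = -10*(-3)/(2 - 3)*2 + (-2 - 1*0)*(-7) = -10*(-3)/(-1)*2 + (-2 + 0)*(-7) = -10*(-3)*(-1)*2 - 2*(-7) = -5*6*2 + 14 = -30*2 + 14 = -60 + 14 = -46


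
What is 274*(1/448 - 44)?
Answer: -2700407/224 ≈ -12055.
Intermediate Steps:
274*(1/448 - 44) = 274*(-19711/448) = -2700407/224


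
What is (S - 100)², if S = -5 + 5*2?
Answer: 9025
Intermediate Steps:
S = 5 (S = -5 + 10 = 5)
(S - 100)² = (5 - 100)² = (-95)² = 9025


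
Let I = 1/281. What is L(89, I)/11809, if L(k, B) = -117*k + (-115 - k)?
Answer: -10617/11809 ≈ -0.89906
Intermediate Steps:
I = 1/281 ≈ 0.0035587
L(k, B) = -115 - 118*k
L(89, I)/11809 = (-115 - 118*89)/11809 = (-115 - 10502)*(1/11809) = -10617*1/11809 = -10617/11809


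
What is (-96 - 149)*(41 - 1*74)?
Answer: 8085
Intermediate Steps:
(-96 - 149)*(41 - 1*74) = -245*(41 - 74) = -245*(-33) = 8085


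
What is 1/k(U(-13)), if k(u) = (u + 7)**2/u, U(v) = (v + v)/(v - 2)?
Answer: 390/17161 ≈ 0.022726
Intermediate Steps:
U(v) = 2*v/(-2 + v) (U(v) = (2*v)/(-2 + v) = 2*v/(-2 + v))
k(u) = (7 + u)**2/u
1/k(U(-13)) = 1/((7 + 2*(-13)/(-2 - 13))**2/((2*(-13)/(-2 - 13)))) = 1/((7 + 2*(-13)/(-15))**2/((2*(-13)/(-15)))) = 1/((7 + 2*(-13)*(-1/15))**2/((2*(-13)*(-1/15)))) = 1/((7 + 26/15)**2/(26/15)) = 1/(15*(131/15)**2/26) = 1/((15/26)*(17161/225)) = 1/(17161/390) = 390/17161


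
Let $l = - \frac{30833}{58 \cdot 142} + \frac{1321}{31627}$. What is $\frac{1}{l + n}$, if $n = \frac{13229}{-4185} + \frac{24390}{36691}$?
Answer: $- \frac{39997177681348620}{247911660534810233} \approx -0.16134$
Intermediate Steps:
$l = - \frac{964275535}{260479972}$ ($l = - \frac{30833}{8236} + 1321 \cdot \frac{1}{31627} = \left(-30833\right) \frac{1}{8236} + \frac{1321}{31627} = - \frac{30833}{8236} + \frac{1321}{31627} = - \frac{964275535}{260479972} \approx -3.7019$)
$n = - \frac{383313089}{153551835}$ ($n = 13229 \left(- \frac{1}{4185}\right) + 24390 \cdot \frac{1}{36691} = - \frac{13229}{4185} + \frac{24390}{36691} = - \frac{383313089}{153551835} \approx -2.4963$)
$\frac{1}{l + n} = \frac{1}{- \frac{964275535}{260479972} - \frac{383313089}{153551835}} = \frac{1}{- \frac{247911660534810233}{39997177681348620}} = - \frac{39997177681348620}{247911660534810233}$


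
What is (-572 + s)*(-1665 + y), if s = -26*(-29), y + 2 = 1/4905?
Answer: -1488147388/4905 ≈ -3.0339e+5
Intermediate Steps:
y = -9809/4905 (y = -2 + 1/4905 = -9809/4905 ≈ -1.9998)
s = 754
(-572 + s)*(-1665 + y) = (-572 + 754)*(-1665 - 9809/4905) = 182*(-8176634/4905) = -1488147388/4905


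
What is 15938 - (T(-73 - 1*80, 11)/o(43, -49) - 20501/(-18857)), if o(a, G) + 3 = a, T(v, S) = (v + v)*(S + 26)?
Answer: 6117196777/377140 ≈ 16220.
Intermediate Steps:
T(v, S) = 2*v*(26 + S) (T(v, S) = (2*v)*(26 + S) = 2*v*(26 + S))
o(a, G) = -3 + a
15938 - (T(-73 - 1*80, 11)/o(43, -49) - 20501/(-18857)) = 15938 - ((2*(-73 - 1*80)*(26 + 11))/(-3 + 43) - 20501/(-18857)) = 15938 - ((2*(-73 - 80)*37)/40 - 20501*(-1/18857)) = 15938 - ((2*(-153)*37)*(1/40) + 20501/18857) = 15938 - (-11322*1/40 + 20501/18857) = 15938 - (-5661/20 + 20501/18857) = 15938 - 1*(-106339457/377140) = 15938 + 106339457/377140 = 6117196777/377140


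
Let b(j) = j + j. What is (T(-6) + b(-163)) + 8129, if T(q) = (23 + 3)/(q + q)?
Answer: 46805/6 ≈ 7800.8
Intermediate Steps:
T(q) = 13/q (T(q) = 26/((2*q)) = 26*(1/(2*q)) = 13/q)
b(j) = 2*j
(T(-6) + b(-163)) + 8129 = (13/(-6) + 2*(-163)) + 8129 = (13*(-⅙) - 326) + 8129 = (-13/6 - 326) + 8129 = -1969/6 + 8129 = 46805/6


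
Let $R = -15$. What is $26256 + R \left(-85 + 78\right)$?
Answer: $26361$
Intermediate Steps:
$26256 + R \left(-85 + 78\right) = 26256 - 15 \left(-85 + 78\right) = 26256 - -105 = 26256 + 105 = 26361$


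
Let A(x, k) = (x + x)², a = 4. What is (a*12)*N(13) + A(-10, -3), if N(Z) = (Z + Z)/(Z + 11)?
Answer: 452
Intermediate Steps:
A(x, k) = 4*x² (A(x, k) = (2*x)² = 4*x²)
N(Z) = 2*Z/(11 + Z) (N(Z) = (2*Z)/(11 + Z) = 2*Z/(11 + Z))
(a*12)*N(13) + A(-10, -3) = (4*12)*(2*13/(11 + 13)) + 4*(-10)² = 48*(2*13/24) + 4*100 = 48*(2*13*(1/24)) + 400 = 48*(13/12) + 400 = 52 + 400 = 452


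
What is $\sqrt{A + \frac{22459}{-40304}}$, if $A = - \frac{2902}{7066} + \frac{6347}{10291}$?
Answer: $\frac{i \sqrt{47132088134500848891709}}{366344245828} \approx 0.59261 i$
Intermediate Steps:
$A = \frac{7491710}{36358103}$ ($A = \left(-2902\right) \frac{1}{7066} + 6347 \cdot \frac{1}{10291} = - \frac{1451}{3533} + \frac{6347}{10291} = \frac{7491710}{36358103} \approx 0.20605$)
$\sqrt{A + \frac{22459}{-40304}} = \sqrt{\frac{7491710}{36358103} + \frac{22459}{-40304}} = \sqrt{\frac{7491710}{36358103} + 22459 \left(- \frac{1}{40304}\right)} = \sqrt{\frac{7491710}{36358103} - \frac{22459}{40304}} = \sqrt{- \frac{514620755437}{1465376983312}} = \frac{i \sqrt{47132088134500848891709}}{366344245828}$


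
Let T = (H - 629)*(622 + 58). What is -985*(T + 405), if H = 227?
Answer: 268860675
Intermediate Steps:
T = -273360 (T = (227 - 629)*(622 + 58) = -402*680 = -273360)
-985*(T + 405) = -985*(-273360 + 405) = -985*(-272955) = 268860675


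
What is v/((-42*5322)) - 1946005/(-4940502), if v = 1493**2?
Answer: -251848624309/26293351644 ≈ -9.5784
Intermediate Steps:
v = 2229049
v/((-42*5322)) - 1946005/(-4940502) = 2229049/((-42*5322)) - 1946005/(-4940502) = 2229049/(-223524) - 1946005*(-1/4940502) = 2229049*(-1/223524) + 1946005/4940502 = -2229049/223524 + 1946005/4940502 = -251848624309/26293351644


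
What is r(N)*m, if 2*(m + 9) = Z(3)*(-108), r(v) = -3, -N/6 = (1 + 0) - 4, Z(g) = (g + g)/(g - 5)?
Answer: -459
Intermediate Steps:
Z(g) = 2*g/(-5 + g) (Z(g) = (2*g)/(-5 + g) = 2*g/(-5 + g))
N = 18 (N = -6*((1 + 0) - 4) = -6*(1 - 4) = -6*(-3) = 18)
m = 153 (m = -9 + ((2*3/(-5 + 3))*(-108))/2 = -9 + ((2*3/(-2))*(-108))/2 = -9 + ((2*3*(-½))*(-108))/2 = -9 + (-3*(-108))/2 = -9 + (½)*324 = -9 + 162 = 153)
r(N)*m = -3*153 = -459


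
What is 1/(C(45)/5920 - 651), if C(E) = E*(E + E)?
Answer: -592/384987 ≈ -0.0015377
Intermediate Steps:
C(E) = 2*E² (C(E) = E*(2*E) = 2*E²)
1/(C(45)/5920 - 651) = 1/((2*45²)/5920 - 651) = 1/((2*2025)*(1/5920) - 651) = 1/(4050*(1/5920) - 651) = 1/(405/592 - 651) = 1/(-384987/592) = -592/384987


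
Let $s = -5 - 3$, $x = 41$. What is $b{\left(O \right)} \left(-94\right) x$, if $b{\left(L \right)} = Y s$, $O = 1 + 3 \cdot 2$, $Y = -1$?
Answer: $-30832$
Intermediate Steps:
$s = -8$ ($s = -5 - 3 = -8$)
$O = 7$ ($O = 1 + 6 = 7$)
$b{\left(L \right)} = 8$ ($b{\left(L \right)} = \left(-1\right) \left(-8\right) = 8$)
$b{\left(O \right)} \left(-94\right) x = 8 \left(-94\right) 41 = \left(-752\right) 41 = -30832$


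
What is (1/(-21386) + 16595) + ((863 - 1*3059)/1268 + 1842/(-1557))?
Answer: 58379066703253/3518488878 ≈ 16592.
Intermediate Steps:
(1/(-21386) + 16595) + ((863 - 1*3059)/1268 + 1842/(-1557)) = (-1/21386 + 16595) + ((863 - 3059)*(1/1268) + 1842*(-1/1557)) = 354900669/21386 + (-2196*1/1268 - 614/519) = 354900669/21386 + (-549/317 - 614/519) = 354900669/21386 - 479569/164523 = 58379066703253/3518488878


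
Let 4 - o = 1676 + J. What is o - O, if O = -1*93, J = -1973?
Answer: 394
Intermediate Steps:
O = -93
o = 301 (o = 4 - (1676 - 1973) = 4 - 1*(-297) = 4 + 297 = 301)
o - O = 301 - 1*(-93) = 301 + 93 = 394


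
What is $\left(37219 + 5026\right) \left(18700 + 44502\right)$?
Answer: $2669968490$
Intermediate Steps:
$\left(37219 + 5026\right) \left(18700 + 44502\right) = 42245 \cdot 63202 = 2669968490$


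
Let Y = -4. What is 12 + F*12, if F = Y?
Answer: -36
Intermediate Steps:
F = -4
12 + F*12 = 12 - 4*12 = 12 - 48 = -36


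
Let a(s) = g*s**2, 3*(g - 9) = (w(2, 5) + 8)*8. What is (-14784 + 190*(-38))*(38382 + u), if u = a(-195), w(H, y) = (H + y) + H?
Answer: -46305371628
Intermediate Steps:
w(H, y) = y + 2*H
g = 163/3 (g = 9 + (((5 + 2*2) + 8)*8)/3 = 9 + (((5 + 4) + 8)*8)/3 = 9 + ((9 + 8)*8)/3 = 9 + (17*8)/3 = 9 + (1/3)*136 = 9 + 136/3 = 163/3 ≈ 54.333)
a(s) = 163*s**2/3
u = 2066025 (u = (163/3)*(-195)**2 = (163/3)*38025 = 2066025)
(-14784 + 190*(-38))*(38382 + u) = (-14784 + 190*(-38))*(38382 + 2066025) = (-14784 - 7220)*2104407 = -22004*2104407 = -46305371628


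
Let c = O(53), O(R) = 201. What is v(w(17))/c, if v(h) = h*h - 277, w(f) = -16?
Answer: -7/67 ≈ -0.10448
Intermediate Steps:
v(h) = -277 + h**2 (v(h) = h**2 - 277 = -277 + h**2)
c = 201
v(w(17))/c = (-277 + (-16)**2)/201 = (-277 + 256)*(1/201) = -21*1/201 = -7/67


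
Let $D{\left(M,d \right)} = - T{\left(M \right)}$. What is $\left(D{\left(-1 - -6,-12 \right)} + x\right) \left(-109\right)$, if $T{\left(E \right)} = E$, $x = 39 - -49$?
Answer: $-9047$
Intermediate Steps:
$x = 88$ ($x = 39 + 49 = 88$)
$D{\left(M,d \right)} = - M$
$\left(D{\left(-1 - -6,-12 \right)} + x\right) \left(-109\right) = \left(- (-1 - -6) + 88\right) \left(-109\right) = \left(- (-1 + 6) + 88\right) \left(-109\right) = \left(\left(-1\right) 5 + 88\right) \left(-109\right) = \left(-5 + 88\right) \left(-109\right) = 83 \left(-109\right) = -9047$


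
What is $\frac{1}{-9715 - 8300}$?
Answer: $- \frac{1}{18015} \approx -5.5509 \cdot 10^{-5}$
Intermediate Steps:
$\frac{1}{-9715 - 8300} = \frac{1}{-18015} = - \frac{1}{18015}$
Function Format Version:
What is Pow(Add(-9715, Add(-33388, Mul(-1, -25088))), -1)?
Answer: Rational(-1, 18015) ≈ -5.5509e-5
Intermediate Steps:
Pow(Add(-9715, Add(-33388, Mul(-1, -25088))), -1) = Pow(Add(-9715, Add(-33388, 25088)), -1) = Pow(Add(-9715, -8300), -1) = Pow(-18015, -1) = Rational(-1, 18015)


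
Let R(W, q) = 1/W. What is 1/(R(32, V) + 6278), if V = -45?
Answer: 32/200897 ≈ 0.00015929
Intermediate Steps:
1/(R(32, V) + 6278) = 1/(1/32 + 6278) = 1/(200897/32) = 32/200897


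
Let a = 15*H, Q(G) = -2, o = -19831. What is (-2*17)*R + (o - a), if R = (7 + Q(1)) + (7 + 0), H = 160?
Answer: -22639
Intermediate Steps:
a = 2400 (a = 15*160 = 2400)
R = 12 (R = (7 - 2) + (7 + 0) = 5 + 7 = 12)
(-2*17)*R + (o - a) = -2*17*12 + (-19831 - 1*2400) = -34*12 + (-19831 - 2400) = -408 - 22231 = -22639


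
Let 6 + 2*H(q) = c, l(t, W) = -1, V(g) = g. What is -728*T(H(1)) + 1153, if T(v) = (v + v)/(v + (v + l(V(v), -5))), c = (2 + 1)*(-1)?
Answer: 2489/5 ≈ 497.80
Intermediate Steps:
c = -3 (c = 3*(-1) = -3)
H(q) = -9/2 (H(q) = -3 + (½)*(-3) = -3 - 3/2 = -9/2)
T(v) = 2*v/(-1 + 2*v) (T(v) = (v + v)/(v + (v - 1)) = (2*v)/(v + (-1 + v)) = (2*v)/(-1 + 2*v) = 2*v/(-1 + 2*v))
-728*T(H(1)) + 1153 = -1456*(-9)/(2*(-1 + 2*(-9/2))) + 1153 = -1456*(-9)/(2*(-1 - 9)) + 1153 = -1456*(-9)/(2*(-10)) + 1153 = -1456*(-9)*(-1)/(2*10) + 1153 = -728*9/10 + 1153 = -3276/5 + 1153 = 2489/5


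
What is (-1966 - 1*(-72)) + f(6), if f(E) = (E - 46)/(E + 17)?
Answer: -43602/23 ≈ -1895.7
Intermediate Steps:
f(E) = (-46 + E)/(17 + E)
(-1966 - 1*(-72)) + f(6) = (-1966 - 1*(-72)) + (-46 + 6)/(17 + 6) = (-1966 + 72) - 40/23 = -1894 + (1/23)*(-40) = -1894 - 40/23 = -43602/23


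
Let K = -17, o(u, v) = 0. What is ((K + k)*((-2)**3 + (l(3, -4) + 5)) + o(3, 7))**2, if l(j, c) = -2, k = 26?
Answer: 2025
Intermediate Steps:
((K + k)*((-2)**3 + (l(3, -4) + 5)) + o(3, 7))**2 = ((-17 + 26)*((-2)**3 + (-2 + 5)) + 0)**2 = (9*(-8 + 3) + 0)**2 = (9*(-5) + 0)**2 = (-45 + 0)**2 = (-45)**2 = 2025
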